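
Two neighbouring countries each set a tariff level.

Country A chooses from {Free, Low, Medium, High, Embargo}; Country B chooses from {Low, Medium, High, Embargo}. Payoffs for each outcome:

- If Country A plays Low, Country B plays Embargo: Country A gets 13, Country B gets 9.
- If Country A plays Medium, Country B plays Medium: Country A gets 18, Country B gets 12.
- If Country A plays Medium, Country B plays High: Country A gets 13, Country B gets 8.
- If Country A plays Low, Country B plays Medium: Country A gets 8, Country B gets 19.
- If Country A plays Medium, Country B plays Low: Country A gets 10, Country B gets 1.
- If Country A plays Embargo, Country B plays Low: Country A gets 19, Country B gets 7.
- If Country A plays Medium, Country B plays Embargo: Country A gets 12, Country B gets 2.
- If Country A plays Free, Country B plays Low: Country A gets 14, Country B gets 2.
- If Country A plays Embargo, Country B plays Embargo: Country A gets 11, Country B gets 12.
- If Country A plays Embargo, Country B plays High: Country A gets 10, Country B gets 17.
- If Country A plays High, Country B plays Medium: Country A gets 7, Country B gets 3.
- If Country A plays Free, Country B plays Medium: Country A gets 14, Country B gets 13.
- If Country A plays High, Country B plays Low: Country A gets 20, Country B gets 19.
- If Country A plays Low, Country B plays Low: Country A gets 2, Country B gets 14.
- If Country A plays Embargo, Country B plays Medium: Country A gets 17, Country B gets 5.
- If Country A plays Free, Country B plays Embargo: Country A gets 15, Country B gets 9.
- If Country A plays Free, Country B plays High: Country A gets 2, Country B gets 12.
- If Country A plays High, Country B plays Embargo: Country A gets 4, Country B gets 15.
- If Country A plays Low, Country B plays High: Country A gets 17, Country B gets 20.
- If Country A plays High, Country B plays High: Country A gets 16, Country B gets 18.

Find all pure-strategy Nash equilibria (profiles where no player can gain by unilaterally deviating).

Pure-strategy Nash equilibria: (Low, High) and (Medium, Medium) and (High, Low)

Check each profile: it is a Nash equilibrium iff no player can strictly gain by switching unilaterally.
(Free, Low): Country A can switch to High (14 → 20). Not NE.
(Free, Medium): Country A can switch to Medium (14 → 18). Not NE.
(Free, High): Country A can switch to Low (2 → 17). Not NE.
(Free, Embargo): Country B can switch to Medium (9 → 13). Not NE.
(Low, Low): Country A can switch to Free (2 → 14). Not NE.
(Low, Medium): Country A can switch to Free (8 → 14). Not NE.
(Low, High): Country A gets 17, best alternative 16; Country B gets 20, best alternative 19. No profitable deviation — NE.
(Low, Embargo): Country A can switch to Free (13 → 15). Not NE.
(Medium, Low): Country A can switch to Free (10 → 14). Not NE.
(Medium, Medium): Country A gets 18, best alternative 17; Country B gets 12, best alternative 8. No profitable deviation — NE.
(Medium, High): Country A can switch to Low (13 → 17). Not NE.
(Medium, Embargo): Country A can switch to Free (12 → 15). Not NE.
(High, Low): Country A gets 20, best alternative 19; Country B gets 19, best alternative 18. No profitable deviation — NE.
(High, Medium): Country A can switch to Free (7 → 14). Not NE.
(High, High): Country A can switch to Low (16 → 17). Not NE.
(The remaining 5 profiles each have a profitable deviation by the same check.)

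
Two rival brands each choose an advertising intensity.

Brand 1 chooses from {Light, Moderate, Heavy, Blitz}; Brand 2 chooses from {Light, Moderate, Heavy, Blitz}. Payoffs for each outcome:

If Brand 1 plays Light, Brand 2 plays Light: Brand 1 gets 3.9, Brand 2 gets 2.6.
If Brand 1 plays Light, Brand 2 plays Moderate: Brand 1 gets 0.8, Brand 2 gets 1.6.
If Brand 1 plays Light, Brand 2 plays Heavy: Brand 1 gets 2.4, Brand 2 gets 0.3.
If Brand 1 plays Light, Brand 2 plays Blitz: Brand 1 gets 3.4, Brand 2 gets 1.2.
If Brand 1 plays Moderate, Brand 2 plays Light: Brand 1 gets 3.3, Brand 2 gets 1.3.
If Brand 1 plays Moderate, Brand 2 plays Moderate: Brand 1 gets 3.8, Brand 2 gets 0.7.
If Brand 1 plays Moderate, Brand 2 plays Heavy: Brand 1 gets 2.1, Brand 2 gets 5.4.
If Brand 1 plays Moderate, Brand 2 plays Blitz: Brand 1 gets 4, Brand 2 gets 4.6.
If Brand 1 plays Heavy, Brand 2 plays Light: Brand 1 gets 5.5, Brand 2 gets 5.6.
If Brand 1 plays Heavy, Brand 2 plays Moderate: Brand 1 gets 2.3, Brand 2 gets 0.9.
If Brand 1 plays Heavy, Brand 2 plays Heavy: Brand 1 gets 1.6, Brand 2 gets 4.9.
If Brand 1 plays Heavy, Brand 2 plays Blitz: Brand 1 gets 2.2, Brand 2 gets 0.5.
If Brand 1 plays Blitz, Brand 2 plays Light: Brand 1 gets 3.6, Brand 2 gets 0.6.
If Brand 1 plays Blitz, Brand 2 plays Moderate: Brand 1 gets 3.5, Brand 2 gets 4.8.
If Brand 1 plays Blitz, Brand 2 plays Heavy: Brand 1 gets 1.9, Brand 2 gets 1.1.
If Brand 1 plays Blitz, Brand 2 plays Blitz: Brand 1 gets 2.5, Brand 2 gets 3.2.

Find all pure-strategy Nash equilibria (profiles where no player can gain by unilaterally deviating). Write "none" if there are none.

Pure NE: (Heavy, Light)

Brand 1 against Light: payoffs 3.9, 3.3, 5.5, 3.6 → best response Heavy.
Brand 1 against Moderate: payoffs 0.8, 3.8, 2.3, 3.5 → best response Moderate.
Brand 1 against Heavy: payoffs 2.4, 2.1, 1.6, 1.9 → best response Light.
Brand 1 against Blitz: payoffs 3.4, 4, 2.2, 2.5 → best response Moderate.
Brand 2 against Light: payoffs 2.6, 1.6, 0.3, 1.2 → best response Light.
Brand 2 against Moderate: payoffs 1.3, 0.7, 5.4, 4.6 → best response Heavy.
Brand 2 against Heavy: payoffs 5.6, 0.9, 4.9, 0.5 → best response Light.
Brand 2 against Blitz: payoffs 0.6, 4.8, 1.1, 3.2 → best response Moderate.
Mutual best responses: (Heavy, Light).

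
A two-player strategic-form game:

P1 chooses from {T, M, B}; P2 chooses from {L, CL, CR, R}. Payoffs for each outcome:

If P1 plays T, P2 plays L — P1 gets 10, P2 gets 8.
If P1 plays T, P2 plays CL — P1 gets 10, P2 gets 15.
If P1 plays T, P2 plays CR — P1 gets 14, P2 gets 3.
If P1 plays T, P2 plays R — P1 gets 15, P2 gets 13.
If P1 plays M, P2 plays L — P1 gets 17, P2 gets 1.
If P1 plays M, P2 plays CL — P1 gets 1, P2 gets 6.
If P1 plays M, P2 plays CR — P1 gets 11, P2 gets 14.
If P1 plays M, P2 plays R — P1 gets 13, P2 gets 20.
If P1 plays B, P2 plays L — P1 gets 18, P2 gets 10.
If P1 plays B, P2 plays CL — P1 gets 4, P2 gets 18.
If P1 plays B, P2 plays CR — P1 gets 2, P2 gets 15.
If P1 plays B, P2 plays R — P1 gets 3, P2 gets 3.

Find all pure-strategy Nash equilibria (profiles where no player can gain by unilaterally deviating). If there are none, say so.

For each player, find the best response to each opponent profile; mutual best responses are the pure NE.
P1 against L: payoffs 10, 17, 18 → best response B.
P1 against CL: payoffs 10, 1, 4 → best response T.
P1 against CR: payoffs 14, 11, 2 → best response T.
P1 against R: payoffs 15, 13, 3 → best response T.
P2 against T: payoffs 8, 15, 3, 13 → best response CL.
P2 against M: payoffs 1, 6, 14, 20 → best response R.
P2 against B: payoffs 10, 18, 15, 3 → best response CL.
Mutual best responses: (T, CL).

The unique pure-strategy Nash equilibrium is (T, CL).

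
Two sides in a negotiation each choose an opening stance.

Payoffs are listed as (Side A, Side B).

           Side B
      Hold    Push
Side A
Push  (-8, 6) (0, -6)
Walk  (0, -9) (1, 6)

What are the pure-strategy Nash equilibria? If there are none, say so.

For each player, find the best response to each opponent profile; mutual best responses are the pure NE.
Side A against Hold: payoffs -8, 0 → best response Walk.
Side A against Push: payoffs 0, 1 → best response Walk.
Side B against Push: payoffs 6, -6 → best response Hold.
Side B against Walk: payoffs -9, 6 → best response Push.
Mutual best responses: (Walk, Push).

Pure NE: (Walk, Push)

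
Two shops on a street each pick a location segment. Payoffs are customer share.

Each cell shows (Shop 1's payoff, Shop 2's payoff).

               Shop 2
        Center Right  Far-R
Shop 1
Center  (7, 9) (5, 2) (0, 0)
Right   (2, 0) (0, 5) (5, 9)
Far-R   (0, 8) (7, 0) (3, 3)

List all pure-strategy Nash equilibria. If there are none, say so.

Pure-strategy Nash equilibria: (Center, Center); (Right, Far-R)

Shop 1 against Center: payoffs 7, 2, 0 → best response Center.
Shop 1 against Right: payoffs 5, 0, 7 → best response Far-R.
Shop 1 against Far-R: payoffs 0, 5, 3 → best response Right.
Shop 2 against Center: payoffs 9, 2, 0 → best response Center.
Shop 2 against Right: payoffs 0, 5, 9 → best response Far-R.
Shop 2 against Far-R: payoffs 8, 0, 3 → best response Center.
Mutual best responses: (Center, Center); (Right, Far-R).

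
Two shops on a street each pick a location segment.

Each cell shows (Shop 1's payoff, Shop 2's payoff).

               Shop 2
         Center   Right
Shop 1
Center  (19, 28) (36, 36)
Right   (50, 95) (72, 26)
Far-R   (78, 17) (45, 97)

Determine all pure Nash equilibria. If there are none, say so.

none

Shop 1 against Center: payoffs 19, 50, 78 → best response Far-R.
Shop 1 against Right: payoffs 36, 72, 45 → best response Right.
Shop 2 against Center: payoffs 28, 36 → best response Right.
Shop 2 against Right: payoffs 95, 26 → best response Center.
Shop 2 against Far-R: payoffs 17, 97 → best response Right.
No profile is a mutual best response for all players.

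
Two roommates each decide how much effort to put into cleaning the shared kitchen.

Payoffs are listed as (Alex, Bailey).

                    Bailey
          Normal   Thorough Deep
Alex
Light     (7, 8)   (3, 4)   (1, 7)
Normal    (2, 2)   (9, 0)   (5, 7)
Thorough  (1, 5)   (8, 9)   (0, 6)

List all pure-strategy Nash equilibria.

Mark each player's best response to every combination of opponents' strategies; a profile where every player is best-responding is a pure Nash equilibrium.
Alex against Normal: payoffs 7, 2, 1 → best response Light.
Alex against Thorough: payoffs 3, 9, 8 → best response Normal.
Alex against Deep: payoffs 1, 5, 0 → best response Normal.
Bailey against Light: payoffs 8, 4, 7 → best response Normal.
Bailey against Normal: payoffs 2, 0, 7 → best response Deep.
Bailey against Thorough: payoffs 5, 9, 6 → best response Thorough.
Mutual best responses: (Light, Normal); (Normal, Deep).

The pure Nash equilibria are (Light, Normal); (Normal, Deep).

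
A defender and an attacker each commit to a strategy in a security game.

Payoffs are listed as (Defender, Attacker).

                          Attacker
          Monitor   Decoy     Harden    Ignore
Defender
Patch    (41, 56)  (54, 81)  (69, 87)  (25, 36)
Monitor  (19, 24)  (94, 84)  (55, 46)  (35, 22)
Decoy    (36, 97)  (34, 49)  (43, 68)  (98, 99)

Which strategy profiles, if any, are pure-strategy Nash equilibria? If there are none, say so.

(Patch, Monitor): Attacker can switch to Decoy (56 → 81). Not NE.
(Patch, Decoy): Defender can switch to Monitor (54 → 94). Not NE.
(Patch, Harden): Defender gets 69, best alternative 55; Attacker gets 87, best alternative 81. No profitable deviation — NE.
(Patch, Ignore): Defender can switch to Monitor (25 → 35). Not NE.
(Monitor, Monitor): Defender can switch to Patch (19 → 41). Not NE.
(Monitor, Decoy): Defender gets 94, best alternative 54; Attacker gets 84, best alternative 46. No profitable deviation — NE.
(Monitor, Harden): Defender can switch to Patch (55 → 69). Not NE.
(Monitor, Ignore): Defender can switch to Decoy (35 → 98). Not NE.
(Decoy, Monitor): Defender can switch to Patch (36 → 41). Not NE.
(Decoy, Decoy): Defender can switch to Patch (34 → 54). Not NE.
(Decoy, Ignore): Defender gets 98, best alternative 35; Attacker gets 99, best alternative 97. No profitable deviation — NE.
(The remaining 1 profile has a profitable deviation by the same check.)

(Patch, Harden) and (Monitor, Decoy) and (Decoy, Ignore)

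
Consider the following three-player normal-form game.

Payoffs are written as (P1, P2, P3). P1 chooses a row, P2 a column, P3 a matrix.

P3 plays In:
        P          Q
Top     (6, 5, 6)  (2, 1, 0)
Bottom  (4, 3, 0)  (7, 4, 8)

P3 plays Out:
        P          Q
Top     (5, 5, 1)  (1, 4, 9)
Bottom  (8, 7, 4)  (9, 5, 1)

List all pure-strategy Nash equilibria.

The pure Nash equilibria are (Top, P, In); (Bottom, P, Out); (Bottom, Q, In).

P1 against (P, In): payoffs 6, 4 → best response Top.
P1 against (P, Out): payoffs 5, 8 → best response Bottom.
P1 against (Q, In): payoffs 2, 7 → best response Bottom.
P1 against (Q, Out): payoffs 1, 9 → best response Bottom.
P2 against (Top, In): payoffs 5, 1 → best response P.
P2 against (Top, Out): payoffs 5, 4 → best response P.
P2 against (Bottom, In): payoffs 3, 4 → best response Q.
P2 against (Bottom, Out): payoffs 7, 5 → best response P.
P3 against (Top, P): payoffs 6, 1 → best response In.
P3 against (Top, Q): payoffs 0, 9 → best response Out.
P3 against (Bottom, P): payoffs 0, 4 → best response Out.
P3 against (Bottom, Q): payoffs 8, 1 → best response In.
Mutual best responses: (Top, P, In); (Bottom, P, Out); (Bottom, Q, In).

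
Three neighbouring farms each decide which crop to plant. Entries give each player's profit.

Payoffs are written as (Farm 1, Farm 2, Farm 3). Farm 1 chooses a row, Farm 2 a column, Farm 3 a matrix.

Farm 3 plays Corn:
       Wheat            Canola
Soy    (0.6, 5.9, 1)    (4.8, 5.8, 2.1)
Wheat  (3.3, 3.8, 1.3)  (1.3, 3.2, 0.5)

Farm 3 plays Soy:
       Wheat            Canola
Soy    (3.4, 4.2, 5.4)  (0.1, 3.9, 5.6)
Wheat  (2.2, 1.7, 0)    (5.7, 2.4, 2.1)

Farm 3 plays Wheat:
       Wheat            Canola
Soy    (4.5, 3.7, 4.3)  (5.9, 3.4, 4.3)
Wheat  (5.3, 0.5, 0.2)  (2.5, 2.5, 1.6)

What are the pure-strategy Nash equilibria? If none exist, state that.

(Soy, Wheat, Soy), (Wheat, Wheat, Corn), (Wheat, Canola, Soy)

Farm 1 against (Wheat, Corn): payoffs 0.6, 3.3 → best response Wheat.
Farm 1 against (Wheat, Soy): payoffs 3.4, 2.2 → best response Soy.
Farm 1 against (Wheat, Wheat): payoffs 4.5, 5.3 → best response Wheat.
Farm 1 against (Canola, Corn): payoffs 4.8, 1.3 → best response Soy.
Farm 1 against (Canola, Soy): payoffs 0.1, 5.7 → best response Wheat.
Farm 1 against (Canola, Wheat): payoffs 5.9, 2.5 → best response Soy.
Farm 2 against (Soy, Corn): payoffs 5.9, 5.8 → best response Wheat.
Farm 2 against (Soy, Soy): payoffs 4.2, 3.9 → best response Wheat.
Farm 2 against (Soy, Wheat): payoffs 3.7, 3.4 → best response Wheat.
Farm 2 against (Wheat, Corn): payoffs 3.8, 3.2 → best response Wheat.
Farm 2 against (Wheat, Soy): payoffs 1.7, 2.4 → best response Canola.
Farm 2 against (Wheat, Wheat): payoffs 0.5, 2.5 → best response Canola.
Farm 3 against (Soy, Wheat): payoffs 1, 5.4, 4.3 → best response Soy.
Farm 3 against (Soy, Canola): payoffs 2.1, 5.6, 4.3 → best response Soy.
Farm 3 against (Wheat, Wheat): payoffs 1.3, 0, 0.2 → best response Corn.
Farm 3 against (Wheat, Canola): payoffs 0.5, 2.1, 1.6 → best response Soy.
Mutual best responses: (Soy, Wheat, Soy); (Wheat, Wheat, Corn); (Wheat, Canola, Soy).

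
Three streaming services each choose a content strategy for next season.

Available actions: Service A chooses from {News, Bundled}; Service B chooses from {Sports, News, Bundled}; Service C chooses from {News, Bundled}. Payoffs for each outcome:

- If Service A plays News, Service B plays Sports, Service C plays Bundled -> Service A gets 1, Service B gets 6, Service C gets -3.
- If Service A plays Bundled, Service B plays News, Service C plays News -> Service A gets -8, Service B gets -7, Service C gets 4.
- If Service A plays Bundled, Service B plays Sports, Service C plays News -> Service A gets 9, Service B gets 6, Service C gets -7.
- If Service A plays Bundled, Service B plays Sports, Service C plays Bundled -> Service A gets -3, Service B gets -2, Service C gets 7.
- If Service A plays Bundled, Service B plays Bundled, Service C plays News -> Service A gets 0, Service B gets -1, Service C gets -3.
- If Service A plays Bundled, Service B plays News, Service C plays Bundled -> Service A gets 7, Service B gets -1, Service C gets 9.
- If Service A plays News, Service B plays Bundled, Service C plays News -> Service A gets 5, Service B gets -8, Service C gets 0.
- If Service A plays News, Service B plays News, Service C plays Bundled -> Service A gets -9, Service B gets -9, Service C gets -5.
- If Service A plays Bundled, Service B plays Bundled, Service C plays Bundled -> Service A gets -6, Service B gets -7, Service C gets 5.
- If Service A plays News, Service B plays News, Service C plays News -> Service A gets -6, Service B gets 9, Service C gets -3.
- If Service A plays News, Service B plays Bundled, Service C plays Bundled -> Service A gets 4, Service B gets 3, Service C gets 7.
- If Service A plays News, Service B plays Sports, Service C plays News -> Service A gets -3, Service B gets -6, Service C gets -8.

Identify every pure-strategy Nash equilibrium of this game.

Pure-strategy Nash equilibria: (News, Sports, Bundled) and (News, News, News) and (Bundled, News, Bundled)

Check each profile: it is a Nash equilibrium iff no player can strictly gain by switching unilaterally.
(News, Sports, News): Service A can switch to Bundled (-3 → 9). Not NE.
(News, Sports, Bundled): Service A gets 1, best alternative -3; Service B gets 6, best alternative 3; Service C gets -3, best alternative -8. No profitable deviation — NE.
(News, News, News): Service A gets -6, best alternative -8; Service B gets 9, best alternative -6; Service C gets -3, best alternative -5. No profitable deviation — NE.
(News, News, Bundled): Service A can switch to Bundled (-9 → 7). Not NE.
(News, Bundled, News): Service B can switch to Sports (-8 → -6). Not NE.
(News, Bundled, Bundled): Service B can switch to Sports (3 → 6). Not NE.
(Bundled, Sports, News): Service C can switch to Bundled (-7 → 7). Not NE.
(Bundled, Sports, Bundled): Service A can switch to News (-3 → 1). Not NE.
(Bundled, News, News): Service A can switch to News (-8 → -6). Not NE.
(Bundled, News, Bundled): Service A gets 7, best alternative -9; Service B gets -1, best alternative -2; Service C gets 9, best alternative 4. No profitable deviation — NE.
(Bundled, Bundled, News): Service A can switch to News (0 → 5). Not NE.
(The remaining 1 profile has a profitable deviation by the same check.)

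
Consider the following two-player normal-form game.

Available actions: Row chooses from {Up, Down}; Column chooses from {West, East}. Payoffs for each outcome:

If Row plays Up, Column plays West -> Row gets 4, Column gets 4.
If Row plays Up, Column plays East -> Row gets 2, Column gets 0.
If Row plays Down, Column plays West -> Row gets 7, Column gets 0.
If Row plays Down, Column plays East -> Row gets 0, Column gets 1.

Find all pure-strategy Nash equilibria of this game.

Check each profile: it is a Nash equilibrium iff no player can strictly gain by switching unilaterally.
(Up, West): Row can switch to Down (4 → 7). Not NE.
(Up, East): Column can switch to West (0 → 4). Not NE.
(Down, West): Column can switch to East (0 → 1). Not NE.
(Down, East): Row can switch to Up (0 → 2). Not NE.

No pure-strategy Nash equilibrium.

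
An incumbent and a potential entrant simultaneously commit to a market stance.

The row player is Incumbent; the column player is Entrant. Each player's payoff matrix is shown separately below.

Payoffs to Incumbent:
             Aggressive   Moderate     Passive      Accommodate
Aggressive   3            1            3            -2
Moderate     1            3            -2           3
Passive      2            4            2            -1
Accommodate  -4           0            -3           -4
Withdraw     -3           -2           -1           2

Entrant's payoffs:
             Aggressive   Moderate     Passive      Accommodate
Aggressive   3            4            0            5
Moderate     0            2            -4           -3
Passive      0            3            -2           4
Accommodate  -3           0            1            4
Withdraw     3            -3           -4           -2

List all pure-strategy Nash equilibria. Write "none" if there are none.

Incumbent against Aggressive: payoffs 3, 1, 2, -4, -3 → best response Aggressive.
Incumbent against Moderate: payoffs 1, 3, 4, 0, -2 → best response Passive.
Incumbent against Passive: payoffs 3, -2, 2, -3, -1 → best response Aggressive.
Incumbent against Accommodate: payoffs -2, 3, -1, -4, 2 → best response Moderate.
Entrant against Aggressive: payoffs 3, 4, 0, 5 → best response Accommodate.
Entrant against Moderate: payoffs 0, 2, -4, -3 → best response Moderate.
Entrant against Passive: payoffs 0, 3, -2, 4 → best response Accommodate.
Entrant against Accommodate: payoffs -3, 0, 1, 4 → best response Accommodate.
Entrant against Withdraw: payoffs 3, -3, -4, -2 → best response Aggressive.
No profile is a mutual best response for all players.

There is no pure-strategy Nash equilibrium.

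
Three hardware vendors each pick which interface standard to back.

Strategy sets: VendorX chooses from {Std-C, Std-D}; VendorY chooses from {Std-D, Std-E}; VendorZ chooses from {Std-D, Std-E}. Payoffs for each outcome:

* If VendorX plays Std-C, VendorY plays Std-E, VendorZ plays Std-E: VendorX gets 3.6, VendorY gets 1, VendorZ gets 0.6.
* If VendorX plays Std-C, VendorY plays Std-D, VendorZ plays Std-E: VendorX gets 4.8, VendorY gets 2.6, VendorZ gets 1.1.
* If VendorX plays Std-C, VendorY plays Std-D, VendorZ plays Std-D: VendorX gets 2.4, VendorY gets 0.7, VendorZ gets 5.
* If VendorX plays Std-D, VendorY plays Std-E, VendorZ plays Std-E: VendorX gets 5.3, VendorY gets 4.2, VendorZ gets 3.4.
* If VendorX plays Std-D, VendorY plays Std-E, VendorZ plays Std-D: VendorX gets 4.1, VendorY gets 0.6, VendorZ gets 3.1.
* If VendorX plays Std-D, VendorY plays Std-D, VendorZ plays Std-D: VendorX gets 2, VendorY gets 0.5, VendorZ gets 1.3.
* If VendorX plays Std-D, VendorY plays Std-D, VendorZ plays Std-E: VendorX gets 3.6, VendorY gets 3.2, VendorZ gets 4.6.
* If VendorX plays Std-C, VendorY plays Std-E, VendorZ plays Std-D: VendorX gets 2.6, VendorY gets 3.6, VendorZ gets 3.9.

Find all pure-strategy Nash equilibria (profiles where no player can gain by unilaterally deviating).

The unique pure-strategy Nash equilibrium is (Std-D, Std-E, Std-E).

For each strategy profile, look for a profitable unilateral deviation.
(Std-C, Std-D, Std-D): VendorY can switch to Std-E (0.7 → 3.6). Not NE.
(Std-C, Std-D, Std-E): VendorZ can switch to Std-D (1.1 → 5). Not NE.
(Std-C, Std-E, Std-D): VendorX can switch to Std-D (2.6 → 4.1). Not NE.
(Std-C, Std-E, Std-E): VendorX can switch to Std-D (3.6 → 5.3). Not NE.
(Std-D, Std-D, Std-D): VendorX can switch to Std-C (2 → 2.4). Not NE.
(Std-D, Std-D, Std-E): VendorX can switch to Std-C (3.6 → 4.8). Not NE.
(Std-D, Std-E, Std-D): VendorZ can switch to Std-E (3.1 → 3.4). Not NE.
(Std-D, Std-E, Std-E): VendorX gets 5.3, best alternative 3.6; VendorY gets 4.2, best alternative 3.2; VendorZ gets 3.4, best alternative 3.1. No profitable deviation — NE.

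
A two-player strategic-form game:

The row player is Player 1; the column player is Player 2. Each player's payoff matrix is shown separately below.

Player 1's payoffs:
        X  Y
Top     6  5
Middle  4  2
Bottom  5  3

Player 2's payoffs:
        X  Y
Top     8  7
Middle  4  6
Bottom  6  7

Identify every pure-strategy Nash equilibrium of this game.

Pure NE: (Top, X)

For each strategy profile, look for a profitable unilateral deviation.
(Top, X): Player 1 gets 6, best alternative 5; Player 2 gets 8, best alternative 7. No profitable deviation — NE.
(Top, Y): Player 2 can switch to X (7 → 8). Not NE.
(Middle, X): Player 1 can switch to Top (4 → 6). Not NE.
(Middle, Y): Player 1 can switch to Top (2 → 5). Not NE.
(Bottom, X): Player 1 can switch to Top (5 → 6). Not NE.
(Bottom, Y): Player 1 can switch to Top (3 → 5). Not NE.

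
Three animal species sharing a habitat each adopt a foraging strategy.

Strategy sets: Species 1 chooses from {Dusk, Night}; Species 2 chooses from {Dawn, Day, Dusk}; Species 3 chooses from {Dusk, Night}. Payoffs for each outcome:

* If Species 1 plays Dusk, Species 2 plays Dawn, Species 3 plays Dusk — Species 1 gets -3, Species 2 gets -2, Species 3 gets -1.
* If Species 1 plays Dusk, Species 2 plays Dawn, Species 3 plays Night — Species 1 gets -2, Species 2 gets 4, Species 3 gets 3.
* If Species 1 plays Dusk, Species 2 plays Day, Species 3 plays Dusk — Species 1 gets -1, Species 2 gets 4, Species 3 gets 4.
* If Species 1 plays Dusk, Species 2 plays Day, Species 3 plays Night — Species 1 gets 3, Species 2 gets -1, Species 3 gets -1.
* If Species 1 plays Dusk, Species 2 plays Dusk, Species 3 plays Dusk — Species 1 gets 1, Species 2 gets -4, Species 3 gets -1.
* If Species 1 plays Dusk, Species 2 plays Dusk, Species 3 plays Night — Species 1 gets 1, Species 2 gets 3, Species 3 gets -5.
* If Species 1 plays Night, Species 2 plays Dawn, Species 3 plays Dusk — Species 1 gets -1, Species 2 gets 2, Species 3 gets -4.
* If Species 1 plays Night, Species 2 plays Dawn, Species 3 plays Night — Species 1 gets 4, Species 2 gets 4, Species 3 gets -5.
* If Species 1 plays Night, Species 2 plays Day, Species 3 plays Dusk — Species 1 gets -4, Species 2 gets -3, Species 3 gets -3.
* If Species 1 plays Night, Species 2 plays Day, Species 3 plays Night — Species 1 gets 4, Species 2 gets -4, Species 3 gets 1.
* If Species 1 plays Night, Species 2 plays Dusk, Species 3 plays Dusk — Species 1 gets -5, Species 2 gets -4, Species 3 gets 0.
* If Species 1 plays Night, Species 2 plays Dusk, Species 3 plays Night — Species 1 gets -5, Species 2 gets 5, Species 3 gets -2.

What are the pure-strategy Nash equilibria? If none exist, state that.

(Dusk, Day, Dusk) and (Night, Dawn, Dusk)

Species 1 against (Dawn, Dusk): payoffs -3, -1 → best response Night.
Species 1 against (Dawn, Night): payoffs -2, 4 → best response Night.
Species 1 against (Day, Dusk): payoffs -1, -4 → best response Dusk.
Species 1 against (Day, Night): payoffs 3, 4 → best response Night.
Species 1 against (Dusk, Dusk): payoffs 1, -5 → best response Dusk.
Species 1 against (Dusk, Night): payoffs 1, -5 → best response Dusk.
Species 2 against (Dusk, Dusk): payoffs -2, 4, -4 → best response Day.
Species 2 against (Dusk, Night): payoffs 4, -1, 3 → best response Dawn.
Species 2 against (Night, Dusk): payoffs 2, -3, -4 → best response Dawn.
Species 2 against (Night, Night): payoffs 4, -4, 5 → best response Dusk.
Species 3 against (Dusk, Dawn): payoffs -1, 3 → best response Night.
Species 3 against (Dusk, Day): payoffs 4, -1 → best response Dusk.
Species 3 against (Dusk, Dusk): payoffs -1, -5 → best response Dusk.
Species 3 against (Night, Dawn): payoffs -4, -5 → best response Dusk.
Species 3 against (Night, Day): payoffs -3, 1 → best response Night.
Species 3 against (Night, Dusk): payoffs 0, -2 → best response Dusk.
Mutual best responses: (Dusk, Day, Dusk); (Night, Dawn, Dusk).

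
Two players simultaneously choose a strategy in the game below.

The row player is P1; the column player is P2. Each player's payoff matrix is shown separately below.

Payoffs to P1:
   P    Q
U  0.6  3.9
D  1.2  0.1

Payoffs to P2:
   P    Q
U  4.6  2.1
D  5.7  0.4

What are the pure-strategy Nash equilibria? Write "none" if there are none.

Pure NE: (D, P)

P1 against P: payoffs 0.6, 1.2 → best response D.
P1 against Q: payoffs 3.9, 0.1 → best response U.
P2 against U: payoffs 4.6, 2.1 → best response P.
P2 against D: payoffs 5.7, 0.4 → best response P.
Mutual best responses: (D, P).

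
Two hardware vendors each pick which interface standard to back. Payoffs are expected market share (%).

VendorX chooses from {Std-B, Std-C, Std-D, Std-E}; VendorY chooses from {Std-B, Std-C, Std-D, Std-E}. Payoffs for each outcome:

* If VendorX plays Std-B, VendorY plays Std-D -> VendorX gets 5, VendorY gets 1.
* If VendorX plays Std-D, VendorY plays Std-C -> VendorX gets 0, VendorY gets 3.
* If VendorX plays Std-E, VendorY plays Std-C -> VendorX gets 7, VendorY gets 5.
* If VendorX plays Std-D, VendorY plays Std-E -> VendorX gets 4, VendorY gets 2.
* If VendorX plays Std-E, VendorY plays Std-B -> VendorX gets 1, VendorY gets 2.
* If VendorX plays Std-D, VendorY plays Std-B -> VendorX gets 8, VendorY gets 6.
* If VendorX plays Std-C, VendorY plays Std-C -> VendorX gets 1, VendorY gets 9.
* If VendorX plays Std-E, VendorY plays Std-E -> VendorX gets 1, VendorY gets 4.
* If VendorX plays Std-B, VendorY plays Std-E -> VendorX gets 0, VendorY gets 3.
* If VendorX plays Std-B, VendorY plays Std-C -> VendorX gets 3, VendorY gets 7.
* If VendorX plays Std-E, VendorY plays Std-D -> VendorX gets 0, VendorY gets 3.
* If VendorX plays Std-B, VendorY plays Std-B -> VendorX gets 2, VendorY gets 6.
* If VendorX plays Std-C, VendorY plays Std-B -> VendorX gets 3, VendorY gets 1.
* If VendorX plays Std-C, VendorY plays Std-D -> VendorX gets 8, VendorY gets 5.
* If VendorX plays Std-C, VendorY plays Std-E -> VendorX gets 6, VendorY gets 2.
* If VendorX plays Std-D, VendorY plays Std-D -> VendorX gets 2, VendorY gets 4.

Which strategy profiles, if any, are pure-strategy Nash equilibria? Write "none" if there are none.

The pure Nash equilibria are (Std-D, Std-B); (Std-E, Std-C).

(Std-B, Std-B): VendorX can switch to Std-C (2 → 3). Not NE.
(Std-B, Std-C): VendorX can switch to Std-E (3 → 7). Not NE.
(Std-B, Std-D): VendorX can switch to Std-C (5 → 8). Not NE.
(Std-B, Std-E): VendorX can switch to Std-C (0 → 6). Not NE.
(Std-C, Std-B): VendorX can switch to Std-D (3 → 8). Not NE.
(Std-C, Std-C): VendorX can switch to Std-B (1 → 3). Not NE.
(Std-D, Std-B): VendorX gets 8, best alternative 3; VendorY gets 6, best alternative 4. No profitable deviation — NE.
(Std-E, Std-C): VendorX gets 7, best alternative 3; VendorY gets 5, best alternative 4. No profitable deviation — NE.
(The remaining 8 profiles each have a profitable deviation by the same check.)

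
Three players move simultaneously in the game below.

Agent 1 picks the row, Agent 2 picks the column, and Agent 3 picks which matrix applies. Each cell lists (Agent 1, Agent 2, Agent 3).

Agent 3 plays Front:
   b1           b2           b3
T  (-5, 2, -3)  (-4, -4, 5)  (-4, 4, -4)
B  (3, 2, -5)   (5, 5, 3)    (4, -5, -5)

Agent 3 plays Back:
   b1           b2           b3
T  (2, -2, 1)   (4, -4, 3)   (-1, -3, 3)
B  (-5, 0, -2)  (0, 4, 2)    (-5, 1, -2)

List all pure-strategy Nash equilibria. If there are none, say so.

(T, b1, Back) and (B, b2, Front)

Agent 1 against (b1, Front): payoffs -5, 3 → best response B.
Agent 1 against (b1, Back): payoffs 2, -5 → best response T.
Agent 1 against (b2, Front): payoffs -4, 5 → best response B.
Agent 1 against (b2, Back): payoffs 4, 0 → best response T.
Agent 1 against (b3, Front): payoffs -4, 4 → best response B.
Agent 1 against (b3, Back): payoffs -1, -5 → best response T.
Agent 2 against (T, Front): payoffs 2, -4, 4 → best response b3.
Agent 2 against (T, Back): payoffs -2, -4, -3 → best response b1.
Agent 2 against (B, Front): payoffs 2, 5, -5 → best response b2.
Agent 2 against (B, Back): payoffs 0, 4, 1 → best response b2.
Agent 3 against (T, b1): payoffs -3, 1 → best response Back.
Agent 3 against (T, b2): payoffs 5, 3 → best response Front.
Agent 3 against (T, b3): payoffs -4, 3 → best response Back.
Agent 3 against (B, b1): payoffs -5, -2 → best response Back.
Agent 3 against (B, b2): payoffs 3, 2 → best response Front.
Agent 3 against (B, b3): payoffs -5, -2 → best response Back.
Mutual best responses: (T, b1, Back); (B, b2, Front).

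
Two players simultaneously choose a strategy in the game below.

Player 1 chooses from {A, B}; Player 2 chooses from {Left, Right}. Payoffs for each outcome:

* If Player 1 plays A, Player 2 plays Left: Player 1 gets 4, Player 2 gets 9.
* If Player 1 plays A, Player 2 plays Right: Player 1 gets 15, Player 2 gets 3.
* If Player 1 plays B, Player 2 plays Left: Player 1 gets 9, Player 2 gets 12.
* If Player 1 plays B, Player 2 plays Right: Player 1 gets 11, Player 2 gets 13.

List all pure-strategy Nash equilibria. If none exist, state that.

No pure-strategy Nash equilibrium.

(A, Left): Player 1 can switch to B (4 → 9). Not NE.
(A, Right): Player 2 can switch to Left (3 → 9). Not NE.
(B, Left): Player 2 can switch to Right (12 → 13). Not NE.
(B, Right): Player 1 can switch to A (11 → 15). Not NE.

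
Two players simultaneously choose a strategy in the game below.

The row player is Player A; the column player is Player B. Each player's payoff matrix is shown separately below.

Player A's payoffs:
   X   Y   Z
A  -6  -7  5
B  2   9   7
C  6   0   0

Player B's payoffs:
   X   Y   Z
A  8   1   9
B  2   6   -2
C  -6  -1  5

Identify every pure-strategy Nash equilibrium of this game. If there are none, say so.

(A, X): Player A can switch to B (-6 → 2). Not NE.
(A, Y): Player A can switch to B (-7 → 9). Not NE.
(A, Z): Player A can switch to B (5 → 7). Not NE.
(B, X): Player A can switch to C (2 → 6). Not NE.
(B, Y): Player A gets 9, best alternative 0; Player B gets 6, best alternative 2. No profitable deviation — NE.
(B, Z): Player B can switch to X (-2 → 2). Not NE.
(C, X): Player B can switch to Y (-6 → -1). Not NE.
(The remaining 2 profiles each have a profitable deviation by the same check.)

The unique pure-strategy Nash equilibrium is (B, Y).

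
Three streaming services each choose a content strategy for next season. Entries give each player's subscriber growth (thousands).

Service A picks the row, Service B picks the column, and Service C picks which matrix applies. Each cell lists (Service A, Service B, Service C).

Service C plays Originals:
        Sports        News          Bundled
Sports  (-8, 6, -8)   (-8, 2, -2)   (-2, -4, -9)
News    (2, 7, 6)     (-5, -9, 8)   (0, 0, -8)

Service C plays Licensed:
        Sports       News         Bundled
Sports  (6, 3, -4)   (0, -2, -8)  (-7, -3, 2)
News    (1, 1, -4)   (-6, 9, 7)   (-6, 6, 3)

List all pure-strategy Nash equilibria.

(Sports, Sports, Originals): Service A can switch to News (-8 → 2). Not NE.
(Sports, Sports, Licensed): Service A gets 6, best alternative 1; Service B gets 3, best alternative -2; Service C gets -4, best alternative -8. No profitable deviation — NE.
(Sports, News, Originals): Service A can switch to News (-8 → -5). Not NE.
(Sports, News, Licensed): Service B can switch to Sports (-2 → 3). Not NE.
(Sports, Bundled, Originals): Service A can switch to News (-2 → 0). Not NE.
(Sports, Bundled, Licensed): Service A can switch to News (-7 → -6). Not NE.
(News, Sports, Originals): Service A gets 2, best alternative -8; Service B gets 7, best alternative 0; Service C gets 6, best alternative -4. No profitable deviation — NE.
(News, Sports, Licensed): Service A can switch to Sports (1 → 6). Not NE.
(News, News, Originals): Service B can switch to Sports (-9 → 7). Not NE.
(News, News, Licensed): Service A can switch to Sports (-6 → 0). Not NE.
(News, Bundled, Originals): Service B can switch to Sports (0 → 7). Not NE.
(News, Bundled, Licensed): Service B can switch to News (6 → 9). Not NE.

(Sports, Sports, Licensed) and (News, Sports, Originals)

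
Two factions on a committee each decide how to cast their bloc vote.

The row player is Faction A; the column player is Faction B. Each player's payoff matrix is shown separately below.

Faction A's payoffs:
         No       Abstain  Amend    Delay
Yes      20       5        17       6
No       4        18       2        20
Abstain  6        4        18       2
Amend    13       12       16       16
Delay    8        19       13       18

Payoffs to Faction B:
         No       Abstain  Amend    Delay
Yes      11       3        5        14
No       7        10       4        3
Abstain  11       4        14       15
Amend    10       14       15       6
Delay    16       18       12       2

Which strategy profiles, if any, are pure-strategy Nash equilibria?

(Delay, Abstain)

Faction A against No: payoffs 20, 4, 6, 13, 8 → best response Yes.
Faction A against Abstain: payoffs 5, 18, 4, 12, 19 → best response Delay.
Faction A against Amend: payoffs 17, 2, 18, 16, 13 → best response Abstain.
Faction A against Delay: payoffs 6, 20, 2, 16, 18 → best response No.
Faction B against Yes: payoffs 11, 3, 5, 14 → best response Delay.
Faction B against No: payoffs 7, 10, 4, 3 → best response Abstain.
Faction B against Abstain: payoffs 11, 4, 14, 15 → best response Delay.
Faction B against Amend: payoffs 10, 14, 15, 6 → best response Amend.
Faction B against Delay: payoffs 16, 18, 12, 2 → best response Abstain.
Mutual best responses: (Delay, Abstain).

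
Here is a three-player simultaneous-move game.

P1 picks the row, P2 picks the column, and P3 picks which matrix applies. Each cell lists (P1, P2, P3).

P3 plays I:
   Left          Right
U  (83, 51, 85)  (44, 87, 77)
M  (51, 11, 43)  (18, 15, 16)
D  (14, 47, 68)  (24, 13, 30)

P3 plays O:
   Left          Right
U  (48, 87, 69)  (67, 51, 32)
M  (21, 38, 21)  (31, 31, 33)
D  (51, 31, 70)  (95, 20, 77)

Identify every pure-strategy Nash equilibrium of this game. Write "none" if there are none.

Check each profile: it is a Nash equilibrium iff no player can strictly gain by switching unilaterally.
(U, Left, I): P2 can switch to Right (51 → 87). Not NE.
(U, Left, O): P1 can switch to D (48 → 51). Not NE.
(U, Right, I): P1 gets 44, best alternative 24; P2 gets 87, best alternative 51; P3 gets 77, best alternative 32. No profitable deviation — NE.
(U, Right, O): P1 can switch to D (67 → 95). Not NE.
(M, Left, I): P1 can switch to U (51 → 83). Not NE.
(M, Left, O): P1 can switch to U (21 → 48). Not NE.
(M, Right, I): P1 can switch to U (18 → 44). Not NE.
(M, Right, O): P1 can switch to U (31 → 67). Not NE.
(D, Left, I): P1 can switch to U (14 → 83). Not NE.
(D, Left, O): P1 gets 51, best alternative 48; P2 gets 31, best alternative 20; P3 gets 70, best alternative 68. No profitable deviation — NE.
(The remaining 2 profiles each have a profitable deviation by the same check.)

Pure-strategy Nash equilibria: (U, Right, I) and (D, Left, O)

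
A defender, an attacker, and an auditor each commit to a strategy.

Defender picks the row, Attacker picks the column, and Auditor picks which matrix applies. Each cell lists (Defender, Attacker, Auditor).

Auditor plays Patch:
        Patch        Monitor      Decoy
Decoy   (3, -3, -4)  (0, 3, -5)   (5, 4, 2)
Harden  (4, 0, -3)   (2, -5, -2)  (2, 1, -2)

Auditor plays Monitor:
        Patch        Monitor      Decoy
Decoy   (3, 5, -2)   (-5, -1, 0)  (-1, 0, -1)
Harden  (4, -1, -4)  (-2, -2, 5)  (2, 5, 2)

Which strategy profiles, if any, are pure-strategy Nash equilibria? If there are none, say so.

The pure Nash equilibria are (Decoy, Decoy, Patch), (Harden, Decoy, Monitor).

(Decoy, Patch, Patch): Defender can switch to Harden (3 → 4). Not NE.
(Decoy, Patch, Monitor): Defender can switch to Harden (3 → 4). Not NE.
(Decoy, Monitor, Patch): Defender can switch to Harden (0 → 2). Not NE.
(Decoy, Monitor, Monitor): Defender can switch to Harden (-5 → -2). Not NE.
(Decoy, Decoy, Patch): Defender gets 5, best alternative 2; Attacker gets 4, best alternative 3; Auditor gets 2, best alternative -1. No profitable deviation — NE.
(Decoy, Decoy, Monitor): Defender can switch to Harden (-1 → 2). Not NE.
(Harden, Patch, Patch): Attacker can switch to Decoy (0 → 1). Not NE.
(Harden, Patch, Monitor): Attacker can switch to Decoy (-1 → 5). Not NE.
(Harden, Monitor, Patch): Attacker can switch to Patch (-5 → 0). Not NE.
(Harden, Decoy, Monitor): Defender gets 2, best alternative -1; Attacker gets 5, best alternative -1; Auditor gets 2, best alternative -2. No profitable deviation — NE.
(The remaining 2 profiles each have a profitable deviation by the same check.)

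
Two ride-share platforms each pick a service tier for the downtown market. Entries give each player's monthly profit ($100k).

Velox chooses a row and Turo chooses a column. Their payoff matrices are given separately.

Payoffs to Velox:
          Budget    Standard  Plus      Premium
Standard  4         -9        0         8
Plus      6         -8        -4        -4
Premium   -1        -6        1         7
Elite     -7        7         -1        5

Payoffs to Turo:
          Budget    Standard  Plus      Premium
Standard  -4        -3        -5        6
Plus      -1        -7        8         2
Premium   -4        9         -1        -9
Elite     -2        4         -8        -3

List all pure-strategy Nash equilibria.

(Standard, Budget): Velox can switch to Plus (4 → 6). Not NE.
(Standard, Standard): Velox can switch to Plus (-9 → -8). Not NE.
(Standard, Plus): Velox can switch to Premium (0 → 1). Not NE.
(Standard, Premium): Velox gets 8, best alternative 7; Turo gets 6, best alternative -3. No profitable deviation — NE.
(Plus, Budget): Turo can switch to Plus (-1 → 8). Not NE.
(Plus, Standard): Velox can switch to Premium (-8 → -6). Not NE.
(Plus, Plus): Velox can switch to Standard (-4 → 0). Not NE.
(Plus, Premium): Velox can switch to Standard (-4 → 8). Not NE.
(Premium, Budget): Velox can switch to Standard (-1 → 4). Not NE.
(Premium, Standard): Velox can switch to Elite (-6 → 7). Not NE.
(Premium, Plus): Turo can switch to Standard (-1 → 9). Not NE.
(Elite, Standard): Velox gets 7, best alternative -6; Turo gets 4, best alternative -2. No profitable deviation — NE.
(The remaining 4 profiles each have a profitable deviation by the same check.)

Pure-strategy Nash equilibria: (Standard, Premium), (Elite, Standard)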